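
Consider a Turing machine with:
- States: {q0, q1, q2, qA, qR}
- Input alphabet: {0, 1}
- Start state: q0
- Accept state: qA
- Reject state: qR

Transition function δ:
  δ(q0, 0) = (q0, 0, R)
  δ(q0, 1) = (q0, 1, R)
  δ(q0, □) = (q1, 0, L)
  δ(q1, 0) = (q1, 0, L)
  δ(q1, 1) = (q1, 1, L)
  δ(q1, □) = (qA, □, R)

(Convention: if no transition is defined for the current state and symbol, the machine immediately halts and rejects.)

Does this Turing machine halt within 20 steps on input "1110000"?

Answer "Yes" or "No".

Execution trace:
Initial: [q0]1110000
Step 1: δ(q0, 1) = (q0, 1, R) → 1[q0]110000
Step 2: δ(q0, 1) = (q0, 1, R) → 11[q0]10000
Step 3: δ(q0, 1) = (q0, 1, R) → 111[q0]0000
Step 4: δ(q0, 0) = (q0, 0, R) → 1110[q0]000
Step 5: δ(q0, 0) = (q0, 0, R) → 11100[q0]00
Step 6: δ(q0, 0) = (q0, 0, R) → 111000[q0]0
Step 7: δ(q0, 0) = (q0, 0, R) → 1110000[q0]□
Step 8: δ(q0, □) = (q1, 0, L) → 111000[q1]00
Step 9: δ(q1, 0) = (q1, 0, L) → 11100[q1]000
Step 10: δ(q1, 0) = (q1, 0, L) → 1110[q1]0000
Step 11: δ(q1, 0) = (q1, 0, L) → 111[q1]00000
Step 12: δ(q1, 0) = (q1, 0, L) → 11[q1]100000
Step 13: δ(q1, 1) = (q1, 1, L) → 1[q1]1100000
Step 14: δ(q1, 1) = (q1, 1, L) → [q1]11100000
Step 15: δ(q1, 1) = (q1, 1, L) → [q1]□11100000
Step 16: δ(q1, □) = (qA, □, R) → □[qA]11100000

The machine reaches the accept state qA and halts.
The machine halted after 16 steps (within the 20-step bound).

Answer: Yes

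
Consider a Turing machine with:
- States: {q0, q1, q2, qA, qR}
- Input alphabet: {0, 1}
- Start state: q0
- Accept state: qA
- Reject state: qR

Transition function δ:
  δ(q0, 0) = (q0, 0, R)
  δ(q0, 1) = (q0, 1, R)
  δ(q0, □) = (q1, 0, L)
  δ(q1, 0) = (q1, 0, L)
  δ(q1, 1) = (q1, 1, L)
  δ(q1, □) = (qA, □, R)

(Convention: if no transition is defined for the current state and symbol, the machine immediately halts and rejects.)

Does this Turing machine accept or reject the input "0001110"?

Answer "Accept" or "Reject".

Execution trace:
Initial: [q0]0001110
Step 1: δ(q0, 0) = (q0, 0, R) → 0[q0]001110
Step 2: δ(q0, 0) = (q0, 0, R) → 00[q0]01110
Step 3: δ(q0, 0) = (q0, 0, R) → 000[q0]1110
Step 4: δ(q0, 1) = (q0, 1, R) → 0001[q0]110
Step 5: δ(q0, 1) = (q0, 1, R) → 00011[q0]10
Step 6: δ(q0, 1) = (q0, 1, R) → 000111[q0]0
Step 7: δ(q0, 0) = (q0, 0, R) → 0001110[q0]□
Step 8: δ(q0, □) = (q1, 0, L) → 000111[q1]00
Step 9: δ(q1, 0) = (q1, 0, L) → 00011[q1]100
Step 10: δ(q1, 1) = (q1, 1, L) → 0001[q1]1100
Step 11: δ(q1, 1) = (q1, 1, L) → 000[q1]11100
Step 12: δ(q1, 1) = (q1, 1, L) → 00[q1]011100
Step 13: δ(q1, 0) = (q1, 0, L) → 0[q1]0011100
Step 14: δ(q1, 0) = (q1, 0, L) → [q1]00011100
Step 15: δ(q1, 0) = (q1, 0, L) → [q1]□00011100
Step 16: δ(q1, □) = (qA, □, R) → □[qA]00011100

The machine reaches the accept state qA and halts.

Answer: Accept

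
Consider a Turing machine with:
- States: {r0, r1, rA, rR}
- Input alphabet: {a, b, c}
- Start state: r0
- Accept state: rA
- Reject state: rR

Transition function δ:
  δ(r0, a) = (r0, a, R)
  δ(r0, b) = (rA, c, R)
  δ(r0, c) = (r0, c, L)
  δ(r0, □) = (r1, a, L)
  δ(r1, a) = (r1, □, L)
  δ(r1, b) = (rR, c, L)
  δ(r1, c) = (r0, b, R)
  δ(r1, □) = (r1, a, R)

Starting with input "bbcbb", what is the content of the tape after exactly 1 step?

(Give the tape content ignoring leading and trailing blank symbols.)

Execution trace:
Initial: [r0]bbcbb
Step 1: δ(r0, b) = (rA, c, R) → c[rA]bcbb

The machine reaches the accept state rA and halts.

After 1 step, the tape (ignoring leading/trailing blanks) is: cbcbb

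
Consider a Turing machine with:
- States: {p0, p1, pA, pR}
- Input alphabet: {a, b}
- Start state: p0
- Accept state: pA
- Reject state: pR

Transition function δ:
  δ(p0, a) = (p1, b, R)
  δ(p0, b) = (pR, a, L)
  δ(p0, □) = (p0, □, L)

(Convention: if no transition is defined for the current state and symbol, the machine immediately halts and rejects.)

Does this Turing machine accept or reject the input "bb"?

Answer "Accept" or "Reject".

Execution trace:
Initial: [p0]bb
Step 1: δ(p0, b) = (pR, a, L) → [pR]□ab

The machine reaches the reject state pR and halts.

Answer: Reject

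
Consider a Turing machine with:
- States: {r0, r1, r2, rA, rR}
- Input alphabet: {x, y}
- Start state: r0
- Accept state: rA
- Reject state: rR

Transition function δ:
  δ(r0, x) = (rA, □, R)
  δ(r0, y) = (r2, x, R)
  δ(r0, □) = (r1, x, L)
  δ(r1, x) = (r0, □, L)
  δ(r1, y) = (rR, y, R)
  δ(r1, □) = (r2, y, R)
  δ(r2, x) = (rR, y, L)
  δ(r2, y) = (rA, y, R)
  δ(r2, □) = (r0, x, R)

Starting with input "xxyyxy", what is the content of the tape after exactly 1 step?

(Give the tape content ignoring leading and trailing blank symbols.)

Execution trace:
Initial: [r0]xxyyxy
Step 1: δ(r0, x) = (rA, □, R) → □[rA]xyyxy

The machine reaches the accept state rA and halts.

After 1 step, the tape (ignoring leading/trailing blanks) is: xyyxy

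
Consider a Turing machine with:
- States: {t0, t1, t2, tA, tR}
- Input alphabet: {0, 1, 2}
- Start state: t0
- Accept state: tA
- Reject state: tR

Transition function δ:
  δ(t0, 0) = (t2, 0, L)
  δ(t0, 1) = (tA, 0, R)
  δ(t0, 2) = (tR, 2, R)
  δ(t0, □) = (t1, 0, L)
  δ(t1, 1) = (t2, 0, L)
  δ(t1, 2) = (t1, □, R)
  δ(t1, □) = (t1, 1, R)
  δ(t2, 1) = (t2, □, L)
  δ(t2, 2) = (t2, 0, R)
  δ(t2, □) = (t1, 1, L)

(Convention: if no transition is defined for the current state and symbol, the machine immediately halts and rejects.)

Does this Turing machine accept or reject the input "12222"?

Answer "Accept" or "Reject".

Execution trace:
Initial: [t0]12222
Step 1: δ(t0, 1) = (tA, 0, R) → 0[tA]2222

The machine reaches the accept state tA and halts.

Answer: Accept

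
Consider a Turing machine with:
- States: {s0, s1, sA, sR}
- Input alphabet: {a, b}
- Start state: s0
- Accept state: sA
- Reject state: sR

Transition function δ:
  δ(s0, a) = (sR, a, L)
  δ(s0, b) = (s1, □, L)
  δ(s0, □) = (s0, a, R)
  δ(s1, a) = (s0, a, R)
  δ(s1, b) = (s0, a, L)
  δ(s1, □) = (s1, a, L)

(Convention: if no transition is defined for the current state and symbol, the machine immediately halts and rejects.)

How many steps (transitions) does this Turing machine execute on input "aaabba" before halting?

Execution trace:
Initial: [s0]aaabba
Step 1: δ(s0, a) = (sR, a, L) → [sR]□aaabba

The machine reaches the reject state sR and halts.

The machine executed 1 step before halting.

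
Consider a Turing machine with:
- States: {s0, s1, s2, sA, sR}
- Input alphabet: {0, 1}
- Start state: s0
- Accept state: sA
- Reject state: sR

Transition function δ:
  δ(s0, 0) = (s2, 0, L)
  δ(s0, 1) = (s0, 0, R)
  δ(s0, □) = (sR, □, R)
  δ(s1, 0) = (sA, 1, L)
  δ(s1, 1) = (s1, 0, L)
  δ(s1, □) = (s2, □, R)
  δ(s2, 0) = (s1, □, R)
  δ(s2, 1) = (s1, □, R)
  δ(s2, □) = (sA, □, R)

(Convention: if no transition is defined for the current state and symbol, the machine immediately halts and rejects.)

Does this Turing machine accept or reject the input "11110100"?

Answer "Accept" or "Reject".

Execution trace:
Initial: [s0]11110100
Step 1: δ(s0, 1) = (s0, 0, R) → 0[s0]1110100
Step 2: δ(s0, 1) = (s0, 0, R) → 00[s0]110100
Step 3: δ(s0, 1) = (s0, 0, R) → 000[s0]10100
Step 4: δ(s0, 1) = (s0, 0, R) → 0000[s0]0100
Step 5: δ(s0, 0) = (s2, 0, L) → 000[s2]00100
Step 6: δ(s2, 0) = (s1, □, R) → 000□[s1]0100
Step 7: δ(s1, 0) = (sA, 1, L) → 000[sA]□1100

The machine reaches the accept state sA and halts.

Answer: Accept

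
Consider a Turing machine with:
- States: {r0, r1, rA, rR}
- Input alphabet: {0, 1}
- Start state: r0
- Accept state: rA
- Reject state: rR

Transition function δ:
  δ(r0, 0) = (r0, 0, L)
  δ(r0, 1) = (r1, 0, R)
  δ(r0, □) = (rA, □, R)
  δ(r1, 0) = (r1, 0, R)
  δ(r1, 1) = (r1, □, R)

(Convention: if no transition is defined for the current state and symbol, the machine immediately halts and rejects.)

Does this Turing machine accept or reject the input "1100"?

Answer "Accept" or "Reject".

Execution trace:
Initial: [r0]1100
Step 1: δ(r0, 1) = (r1, 0, R) → 0[r1]100
Step 2: δ(r1, 1) = (r1, □, R) → 0□[r1]00
Step 3: δ(r1, 0) = (r1, 0, R) → 0□0[r1]0
Step 4: δ(r1, 0) = (r1, 0, R) → 0□00[r1]□

No transition is defined for δ(r1, □). By convention the machine halts and rejects.

Answer: Reject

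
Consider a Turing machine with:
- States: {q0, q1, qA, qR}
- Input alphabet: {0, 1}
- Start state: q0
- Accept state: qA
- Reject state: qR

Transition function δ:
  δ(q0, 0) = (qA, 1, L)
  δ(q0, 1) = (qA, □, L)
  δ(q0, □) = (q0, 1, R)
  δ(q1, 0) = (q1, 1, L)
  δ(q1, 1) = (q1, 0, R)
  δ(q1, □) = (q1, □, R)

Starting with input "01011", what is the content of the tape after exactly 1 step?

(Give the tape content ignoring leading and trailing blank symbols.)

Execution trace:
Initial: [q0]01011
Step 1: δ(q0, 0) = (qA, 1, L) → [qA]□11011

The machine reaches the accept state qA and halts.

After 1 step, the tape (ignoring leading/trailing blanks) is: 11011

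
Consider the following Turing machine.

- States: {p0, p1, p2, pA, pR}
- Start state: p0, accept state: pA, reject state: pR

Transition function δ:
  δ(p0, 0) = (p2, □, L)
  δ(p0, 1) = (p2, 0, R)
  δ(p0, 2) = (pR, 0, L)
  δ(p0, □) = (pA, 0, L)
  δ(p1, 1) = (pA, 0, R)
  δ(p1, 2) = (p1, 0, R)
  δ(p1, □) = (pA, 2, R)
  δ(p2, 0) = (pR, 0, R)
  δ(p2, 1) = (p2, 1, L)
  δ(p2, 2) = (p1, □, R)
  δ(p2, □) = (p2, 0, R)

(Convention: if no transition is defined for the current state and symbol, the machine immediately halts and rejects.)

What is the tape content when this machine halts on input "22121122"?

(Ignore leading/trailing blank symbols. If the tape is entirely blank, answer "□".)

Execution trace:
Initial: [p0]22121122
Step 1: δ(p0, 2) = (pR, 0, L) → [pR]□02121122

The machine reaches the reject state pR and halts.

Final tape (ignoring leading/trailing blanks): 02121122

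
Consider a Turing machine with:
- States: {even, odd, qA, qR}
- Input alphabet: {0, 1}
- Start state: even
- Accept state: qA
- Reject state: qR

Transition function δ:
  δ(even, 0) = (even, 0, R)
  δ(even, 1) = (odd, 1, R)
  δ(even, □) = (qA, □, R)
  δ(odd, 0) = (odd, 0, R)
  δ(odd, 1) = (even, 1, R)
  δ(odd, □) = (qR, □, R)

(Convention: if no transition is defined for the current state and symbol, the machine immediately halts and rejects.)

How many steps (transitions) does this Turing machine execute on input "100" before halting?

Execution trace:
Initial: [even]100
Step 1: δ(even, 1) = (odd, 1, R) → 1[odd]00
Step 2: δ(odd, 0) = (odd, 0, R) → 10[odd]0
Step 3: δ(odd, 0) = (odd, 0, R) → 100[odd]□
Step 4: δ(odd, □) = (qR, □, R) → 100□[qR]□

The machine reaches the reject state qR and halts.

The machine executed 4 steps before halting.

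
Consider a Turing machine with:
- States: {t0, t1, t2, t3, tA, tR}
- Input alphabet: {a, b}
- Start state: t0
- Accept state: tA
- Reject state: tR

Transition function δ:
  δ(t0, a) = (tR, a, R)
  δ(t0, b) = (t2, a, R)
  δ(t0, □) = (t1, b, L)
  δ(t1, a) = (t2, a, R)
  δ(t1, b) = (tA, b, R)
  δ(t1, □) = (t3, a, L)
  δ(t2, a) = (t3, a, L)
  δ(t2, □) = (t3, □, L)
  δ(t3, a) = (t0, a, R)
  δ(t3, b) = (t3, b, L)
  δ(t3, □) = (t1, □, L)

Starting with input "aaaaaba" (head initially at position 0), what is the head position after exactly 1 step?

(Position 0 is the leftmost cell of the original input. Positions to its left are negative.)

Execution trace (head position shown):
Step 0: [t0]aaaaaba  (head at position 0)
Step 1: move right → a[tR]aaaaba  (head at position 1)

After 1 step, the head is at position 1.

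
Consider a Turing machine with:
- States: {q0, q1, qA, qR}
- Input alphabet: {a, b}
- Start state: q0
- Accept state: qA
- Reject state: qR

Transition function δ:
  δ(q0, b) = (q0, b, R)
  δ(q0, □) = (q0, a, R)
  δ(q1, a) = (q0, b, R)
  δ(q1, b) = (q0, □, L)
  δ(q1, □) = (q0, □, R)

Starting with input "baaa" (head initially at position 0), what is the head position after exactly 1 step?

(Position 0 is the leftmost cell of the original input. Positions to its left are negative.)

Execution trace (head position shown):
Step 0: [q0]baaa  (head at position 0)
Step 1: move right → b[q0]aaa  (head at position 1)

After 1 step, the head is at position 1.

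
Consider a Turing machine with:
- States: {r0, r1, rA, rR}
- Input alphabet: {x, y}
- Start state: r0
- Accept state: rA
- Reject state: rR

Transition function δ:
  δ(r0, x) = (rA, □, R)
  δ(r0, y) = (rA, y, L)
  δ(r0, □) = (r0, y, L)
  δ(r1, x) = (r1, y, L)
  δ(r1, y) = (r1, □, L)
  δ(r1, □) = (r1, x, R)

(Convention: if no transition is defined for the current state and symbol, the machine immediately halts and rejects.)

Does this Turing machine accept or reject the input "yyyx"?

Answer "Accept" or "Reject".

Execution trace:
Initial: [r0]yyyx
Step 1: δ(r0, y) = (rA, y, L) → [rA]□yyyx

The machine reaches the accept state rA and halts.

Answer: Accept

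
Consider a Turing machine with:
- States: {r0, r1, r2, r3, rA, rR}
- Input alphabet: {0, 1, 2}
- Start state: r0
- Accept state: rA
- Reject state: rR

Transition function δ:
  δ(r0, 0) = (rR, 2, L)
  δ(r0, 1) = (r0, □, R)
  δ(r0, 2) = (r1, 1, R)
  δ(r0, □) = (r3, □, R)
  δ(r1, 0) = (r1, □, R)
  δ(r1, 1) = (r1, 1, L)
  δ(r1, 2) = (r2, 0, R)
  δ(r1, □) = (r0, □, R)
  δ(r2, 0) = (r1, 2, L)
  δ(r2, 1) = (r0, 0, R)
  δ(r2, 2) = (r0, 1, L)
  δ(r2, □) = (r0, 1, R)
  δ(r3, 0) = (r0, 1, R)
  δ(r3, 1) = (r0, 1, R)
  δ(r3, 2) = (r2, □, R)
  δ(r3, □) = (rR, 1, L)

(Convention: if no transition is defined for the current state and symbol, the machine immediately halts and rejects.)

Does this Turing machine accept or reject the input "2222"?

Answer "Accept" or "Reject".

Execution trace:
Initial: [r0]2222
Step 1: δ(r0, 2) = (r1, 1, R) → 1[r1]222
Step 2: δ(r1, 2) = (r2, 0, R) → 10[r2]22
Step 3: δ(r2, 2) = (r0, 1, L) → 1[r0]012
Step 4: δ(r0, 0) = (rR, 2, L) → [rR]1212

The machine reaches the reject state rR and halts.

Answer: Reject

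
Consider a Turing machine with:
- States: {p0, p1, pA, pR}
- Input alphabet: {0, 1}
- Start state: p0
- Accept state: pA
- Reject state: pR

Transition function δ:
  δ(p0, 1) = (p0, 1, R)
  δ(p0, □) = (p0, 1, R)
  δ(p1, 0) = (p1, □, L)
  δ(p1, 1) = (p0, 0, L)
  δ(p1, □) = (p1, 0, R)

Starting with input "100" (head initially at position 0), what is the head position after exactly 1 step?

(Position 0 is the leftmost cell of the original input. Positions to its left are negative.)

Execution trace (head position shown):
Step 0: [p0]100  (head at position 0)
Step 1: move right → 1[p0]00  (head at position 1)

After 1 step, the head is at position 1.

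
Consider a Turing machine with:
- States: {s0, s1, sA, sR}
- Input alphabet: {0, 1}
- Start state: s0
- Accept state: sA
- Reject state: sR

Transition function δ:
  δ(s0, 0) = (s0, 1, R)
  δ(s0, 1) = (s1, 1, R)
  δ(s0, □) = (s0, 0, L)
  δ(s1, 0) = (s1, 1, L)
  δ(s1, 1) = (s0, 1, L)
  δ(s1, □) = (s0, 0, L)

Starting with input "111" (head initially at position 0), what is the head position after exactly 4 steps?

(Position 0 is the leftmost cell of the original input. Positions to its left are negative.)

Execution trace (head position shown):
Step 0: [s0]111  (head at position 0)
Step 1: move right → 1[s1]11  (head at position 1)
Step 2: move left → [s0]111  (head at position 0)
Step 3: move right → 1[s1]11  (head at position 1)
Step 4: move left → [s0]111  (head at position 0)

After 4 steps, the head is at position 0.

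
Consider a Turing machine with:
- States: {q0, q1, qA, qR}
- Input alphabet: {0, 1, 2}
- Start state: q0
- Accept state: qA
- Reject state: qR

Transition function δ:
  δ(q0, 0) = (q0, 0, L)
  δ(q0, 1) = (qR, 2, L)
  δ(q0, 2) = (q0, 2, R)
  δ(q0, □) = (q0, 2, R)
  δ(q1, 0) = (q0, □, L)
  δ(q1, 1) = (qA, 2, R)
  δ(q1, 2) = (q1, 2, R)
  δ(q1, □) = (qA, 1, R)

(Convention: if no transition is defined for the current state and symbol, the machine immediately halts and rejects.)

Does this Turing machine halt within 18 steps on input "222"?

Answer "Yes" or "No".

Execution trace:
Initial: [q0]222
Step 1: δ(q0, 2) = (q0, 2, R) → 2[q0]22
Step 2: δ(q0, 2) = (q0, 2, R) → 22[q0]2
Step 3: δ(q0, 2) = (q0, 2, R) → 222[q0]□
Step 4: δ(q0, □) = (q0, 2, R) → 2222[q0]□
Step 5: δ(q0, □) = (q0, 2, R) → 22222[q0]□
Step 6: δ(q0, □) = (q0, 2, R) → 222222[q0]□
Step 7: δ(q0, □) = (q0, 2, R) → 2222222[q0]□
Step 8: δ(q0, □) = (q0, 2, R) → 22222222[q0]□
Step 9: δ(q0, □) = (q0, 2, R) → 222222222[q0]□
Step 10: δ(q0, □) = (q0, 2, R) → 2222222222[q0]□
Step 11: δ(q0, □) = (q0, 2, R) → 22222222222[q0]□
Step 12: δ(q0, □) = (q0, 2, R) → 222222222222[q0]□
Step 13: δ(q0, □) = (q0, 2, R) → 2222222222222[q0]□
Step 14: δ(q0, □) = (q0, 2, R) → 22222222222222[q0]□
Step 15: δ(q0, □) = (q0, 2, R) → 222222222222222[q0]□
Step 16: δ(q0, □) = (q0, 2, R) → 2222222222222222[q0]□
Step 17: δ(q0, □) = (q0, 2, R) → 22222222222222222[q0]□
Step 18: δ(q0, □) = (q0, 2, R) → 222222222222222222[q0]□

The machine has not reached a halting state after 18 steps.
The machine did not halt within the 18-step bound.

Answer: No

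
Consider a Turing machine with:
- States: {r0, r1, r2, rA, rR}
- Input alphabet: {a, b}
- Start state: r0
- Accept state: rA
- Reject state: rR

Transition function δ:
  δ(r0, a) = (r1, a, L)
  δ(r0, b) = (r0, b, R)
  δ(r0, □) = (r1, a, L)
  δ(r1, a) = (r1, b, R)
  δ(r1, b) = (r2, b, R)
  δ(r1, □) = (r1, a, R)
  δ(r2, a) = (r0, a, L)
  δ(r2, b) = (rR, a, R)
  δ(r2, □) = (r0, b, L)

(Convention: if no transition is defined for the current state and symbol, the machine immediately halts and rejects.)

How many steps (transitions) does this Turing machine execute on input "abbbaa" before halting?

Execution trace:
Initial: [r0]abbbaa
Step 1: δ(r0, a) = (r1, a, L) → [r1]□abbbaa
Step 2: δ(r1, □) = (r1, a, R) → a[r1]abbbaa
Step 3: δ(r1, a) = (r1, b, R) → ab[r1]bbbaa
Step 4: δ(r1, b) = (r2, b, R) → abb[r2]bbaa
Step 5: δ(r2, b) = (rR, a, R) → abba[rR]baa

The machine reaches the reject state rR and halts.

The machine executed 5 steps before halting.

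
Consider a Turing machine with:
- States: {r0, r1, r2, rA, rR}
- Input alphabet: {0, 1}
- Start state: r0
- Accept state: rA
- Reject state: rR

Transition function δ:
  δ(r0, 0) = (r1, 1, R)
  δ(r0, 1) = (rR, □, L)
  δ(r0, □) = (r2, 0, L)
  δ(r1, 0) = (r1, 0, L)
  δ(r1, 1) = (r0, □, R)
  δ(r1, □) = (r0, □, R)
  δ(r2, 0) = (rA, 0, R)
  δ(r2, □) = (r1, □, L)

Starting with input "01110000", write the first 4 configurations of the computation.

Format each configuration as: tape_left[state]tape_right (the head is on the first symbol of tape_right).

Transitions applied:
Step 1: δ(r0, 0) = (r1, 1, R)
Step 2: δ(r1, 1) = (r0, □, R)
Step 3: δ(r0, 1) = (rR, □, L)

The first 4 configurations are:
[r0]01110000 ⊢ 1[r1]1110000 ⊢ 1□[r0]110000 ⊢ 1[rR]□□10000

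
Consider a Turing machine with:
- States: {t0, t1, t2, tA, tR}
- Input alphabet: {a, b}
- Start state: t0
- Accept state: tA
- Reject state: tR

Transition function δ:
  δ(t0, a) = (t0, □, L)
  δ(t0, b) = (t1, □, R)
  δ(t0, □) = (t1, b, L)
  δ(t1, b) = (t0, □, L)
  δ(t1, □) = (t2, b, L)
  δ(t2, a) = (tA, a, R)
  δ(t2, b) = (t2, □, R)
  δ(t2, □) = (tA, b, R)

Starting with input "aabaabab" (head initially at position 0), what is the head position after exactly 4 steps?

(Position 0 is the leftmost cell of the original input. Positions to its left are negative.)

Execution trace (head position shown):
Step 0: [t0]aabaabab  (head at position 0)
Step 1: move left → [t0]□□abaabab  (head at position -1)
Step 2: move left → [t1]□b□abaabab  (head at position -2)
Step 3: move left → [t2]□bb□abaabab  (head at position -3)
Step 4: move right → b[tA]bb□abaabab  (head at position -2)

After 4 steps, the head is at position -2.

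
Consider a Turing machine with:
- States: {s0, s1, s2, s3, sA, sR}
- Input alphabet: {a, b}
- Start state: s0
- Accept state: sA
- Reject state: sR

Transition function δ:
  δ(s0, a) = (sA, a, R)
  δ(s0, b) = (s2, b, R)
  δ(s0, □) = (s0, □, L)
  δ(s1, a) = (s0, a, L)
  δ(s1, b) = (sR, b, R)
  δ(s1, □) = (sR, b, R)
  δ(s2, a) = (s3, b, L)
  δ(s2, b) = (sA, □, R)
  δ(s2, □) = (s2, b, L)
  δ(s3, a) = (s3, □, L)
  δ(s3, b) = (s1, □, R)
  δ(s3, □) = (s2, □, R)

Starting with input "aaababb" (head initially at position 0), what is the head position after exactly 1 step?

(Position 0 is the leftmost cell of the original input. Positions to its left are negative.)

Execution trace (head position shown):
Step 0: [s0]aaababb  (head at position 0)
Step 1: move right → a[sA]aababb  (head at position 1)

After 1 step, the head is at position 1.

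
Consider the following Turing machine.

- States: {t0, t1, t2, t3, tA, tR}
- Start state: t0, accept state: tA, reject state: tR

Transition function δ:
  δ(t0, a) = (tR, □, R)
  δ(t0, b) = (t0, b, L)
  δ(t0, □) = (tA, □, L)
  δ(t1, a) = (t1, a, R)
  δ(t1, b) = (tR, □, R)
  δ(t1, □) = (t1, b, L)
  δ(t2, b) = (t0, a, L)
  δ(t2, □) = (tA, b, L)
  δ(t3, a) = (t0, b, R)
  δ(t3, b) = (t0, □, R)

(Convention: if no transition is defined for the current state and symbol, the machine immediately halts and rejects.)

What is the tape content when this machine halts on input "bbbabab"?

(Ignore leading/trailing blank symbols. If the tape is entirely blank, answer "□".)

Execution trace:
Initial: [t0]bbbabab
Step 1: δ(t0, b) = (t0, b, L) → [t0]□bbbabab
Step 2: δ(t0, □) = (tA, □, L) → [tA]□□bbbabab

The machine reaches the accept state tA and halts.

Final tape (ignoring leading/trailing blanks): bbbabab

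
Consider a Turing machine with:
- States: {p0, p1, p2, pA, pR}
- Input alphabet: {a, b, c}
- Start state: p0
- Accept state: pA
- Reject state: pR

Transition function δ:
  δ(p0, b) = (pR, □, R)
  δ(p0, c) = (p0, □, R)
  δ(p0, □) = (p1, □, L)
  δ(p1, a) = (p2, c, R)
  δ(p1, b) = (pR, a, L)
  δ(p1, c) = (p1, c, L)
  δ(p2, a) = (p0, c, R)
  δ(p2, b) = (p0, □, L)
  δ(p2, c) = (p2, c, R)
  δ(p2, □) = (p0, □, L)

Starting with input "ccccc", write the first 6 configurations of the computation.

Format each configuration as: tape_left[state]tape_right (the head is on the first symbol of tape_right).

Transitions applied:
Step 1: δ(p0, c) = (p0, □, R)
Step 2: δ(p0, c) = (p0, □, R)
Step 3: δ(p0, c) = (p0, □, R)
Step 4: δ(p0, c) = (p0, □, R)
Step 5: δ(p0, c) = (p0, □, R)

The first 6 configurations are:
[p0]ccccc ⊢ □[p0]cccc ⊢ □□[p0]ccc ⊢ □□□[p0]cc ⊢ □□□□[p0]c ⊢ □□□□□[p0]□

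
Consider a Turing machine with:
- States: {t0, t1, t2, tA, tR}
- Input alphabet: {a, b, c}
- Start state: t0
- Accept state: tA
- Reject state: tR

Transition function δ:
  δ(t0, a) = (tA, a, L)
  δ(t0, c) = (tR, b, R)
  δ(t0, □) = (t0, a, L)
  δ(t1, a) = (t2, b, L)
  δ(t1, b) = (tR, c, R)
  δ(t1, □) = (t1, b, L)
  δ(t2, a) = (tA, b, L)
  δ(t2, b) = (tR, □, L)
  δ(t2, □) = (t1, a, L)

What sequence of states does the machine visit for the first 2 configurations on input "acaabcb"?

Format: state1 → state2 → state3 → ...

Execution trace:
Initial: [t0]acaabcb
Step 1: δ(t0, a) = (tA, a, L) → [tA]□acaabcb

The machine reaches the accept state tA and halts.

State sequence: t0 → tA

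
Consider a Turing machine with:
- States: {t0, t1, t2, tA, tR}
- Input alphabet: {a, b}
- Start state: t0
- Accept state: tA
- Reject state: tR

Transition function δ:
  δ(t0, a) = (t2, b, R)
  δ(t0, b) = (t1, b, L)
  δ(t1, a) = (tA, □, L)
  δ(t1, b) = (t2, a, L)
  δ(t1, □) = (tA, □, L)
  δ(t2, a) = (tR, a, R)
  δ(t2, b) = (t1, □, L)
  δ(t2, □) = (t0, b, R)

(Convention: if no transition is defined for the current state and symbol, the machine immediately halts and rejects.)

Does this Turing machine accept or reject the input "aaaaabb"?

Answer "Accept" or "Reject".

Execution trace:
Initial: [t0]aaaaabb
Step 1: δ(t0, a) = (t2, b, R) → b[t2]aaaabb
Step 2: δ(t2, a) = (tR, a, R) → ba[tR]aaabb

The machine reaches the reject state tR and halts.

Answer: Reject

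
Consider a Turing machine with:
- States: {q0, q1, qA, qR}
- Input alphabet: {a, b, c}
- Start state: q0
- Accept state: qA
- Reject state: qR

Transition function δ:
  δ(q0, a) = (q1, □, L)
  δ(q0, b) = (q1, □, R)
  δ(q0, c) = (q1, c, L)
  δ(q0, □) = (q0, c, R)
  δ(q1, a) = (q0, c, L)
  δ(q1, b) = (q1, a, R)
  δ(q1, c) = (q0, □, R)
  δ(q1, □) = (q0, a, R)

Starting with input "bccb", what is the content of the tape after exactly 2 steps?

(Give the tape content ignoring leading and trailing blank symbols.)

Execution trace:
Initial: [q0]bccb
Step 1: δ(q0, b) = (q1, □, R) → □[q1]ccb
Step 2: δ(q1, c) = (q0, □, R) → □□[q0]cb

After 2 steps, the tape (ignoring leading/trailing blanks) is: cb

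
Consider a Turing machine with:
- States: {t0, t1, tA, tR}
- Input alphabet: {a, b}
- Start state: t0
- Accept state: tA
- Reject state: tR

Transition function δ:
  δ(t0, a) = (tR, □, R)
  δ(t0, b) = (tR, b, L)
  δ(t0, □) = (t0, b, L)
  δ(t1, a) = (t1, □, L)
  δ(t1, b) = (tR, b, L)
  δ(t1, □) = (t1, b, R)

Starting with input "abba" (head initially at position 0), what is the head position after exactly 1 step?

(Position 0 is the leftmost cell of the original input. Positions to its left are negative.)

Execution trace (head position shown):
Step 0: [t0]abba  (head at position 0)
Step 1: move right → □[tR]bba  (head at position 1)

After 1 step, the head is at position 1.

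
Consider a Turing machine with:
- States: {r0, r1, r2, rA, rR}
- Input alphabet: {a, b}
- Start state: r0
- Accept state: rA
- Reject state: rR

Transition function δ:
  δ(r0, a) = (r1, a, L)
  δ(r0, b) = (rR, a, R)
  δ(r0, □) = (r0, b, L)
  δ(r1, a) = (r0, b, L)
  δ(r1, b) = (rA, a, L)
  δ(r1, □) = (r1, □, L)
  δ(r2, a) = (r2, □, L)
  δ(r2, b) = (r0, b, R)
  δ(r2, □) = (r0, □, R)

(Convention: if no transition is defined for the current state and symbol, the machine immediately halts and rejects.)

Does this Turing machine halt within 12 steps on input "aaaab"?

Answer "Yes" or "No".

Execution trace:
Initial: [r0]aaaab
Step 1: δ(r0, a) = (r1, a, L) → [r1]□aaaab
Step 2: δ(r1, □) = (r1, □, L) → [r1]□□aaaab
Step 3: δ(r1, □) = (r1, □, L) → [r1]□□□aaaab
Step 4: δ(r1, □) = (r1, □, L) → [r1]□□□□aaaab
Step 5: δ(r1, □) = (r1, □, L) → [r1]□□□□□aaaab
Step 6: δ(r1, □) = (r1, □, L) → [r1]□□□□□□aaaab
Step 7: δ(r1, □) = (r1, □, L) → [r1]□□□□□□□aaaab
Step 8: δ(r1, □) = (r1, □, L) → [r1]□□□□□□□□aaaab
Step 9: δ(r1, □) = (r1, □, L) → [r1]□□□□□□□□□aaaab
Step 10: δ(r1, □) = (r1, □, L) → [r1]□□□□□□□□□□aaaab
Step 11: δ(r1, □) = (r1, □, L) → [r1]□□□□□□□□□□□aaaab
Step 12: δ(r1, □) = (r1, □, L) → [r1]□□□□□□□□□□□□aaaab

The machine has not reached a halting state after 12 steps.
The machine did not halt within the 12-step bound.

Answer: No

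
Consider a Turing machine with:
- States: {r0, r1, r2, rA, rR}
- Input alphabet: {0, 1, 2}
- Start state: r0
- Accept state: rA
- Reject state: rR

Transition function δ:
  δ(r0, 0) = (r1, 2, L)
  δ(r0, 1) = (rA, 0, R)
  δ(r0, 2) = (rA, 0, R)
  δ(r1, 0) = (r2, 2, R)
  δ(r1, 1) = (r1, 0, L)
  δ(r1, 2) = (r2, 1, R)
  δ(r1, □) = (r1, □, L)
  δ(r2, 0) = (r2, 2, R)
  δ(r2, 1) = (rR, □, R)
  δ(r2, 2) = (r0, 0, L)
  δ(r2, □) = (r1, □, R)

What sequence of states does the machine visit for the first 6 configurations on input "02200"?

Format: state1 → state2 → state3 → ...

Execution trace:
Initial: [r0]02200
Step 1: δ(r0, 0) = (r1, 2, L) → [r1]□22200
Step 2: δ(r1, □) = (r1, □, L) → [r1]□□22200
Step 3: δ(r1, □) = (r1, □, L) → [r1]□□□22200
Step 4: δ(r1, □) = (r1, □, L) → [r1]□□□□22200
Step 5: δ(r1, □) = (r1, □, L) → [r1]□□□□□22200

State sequence: r0 → r1 → r1 → r1 → r1 → r1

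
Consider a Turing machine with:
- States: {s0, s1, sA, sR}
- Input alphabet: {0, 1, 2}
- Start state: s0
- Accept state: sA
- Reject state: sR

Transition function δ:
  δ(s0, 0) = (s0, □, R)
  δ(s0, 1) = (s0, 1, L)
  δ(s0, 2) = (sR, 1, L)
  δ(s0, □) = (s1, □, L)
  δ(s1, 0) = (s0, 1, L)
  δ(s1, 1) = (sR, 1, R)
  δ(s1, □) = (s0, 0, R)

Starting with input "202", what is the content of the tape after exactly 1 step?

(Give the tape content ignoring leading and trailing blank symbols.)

Execution trace:
Initial: [s0]202
Step 1: δ(s0, 2) = (sR, 1, L) → [sR]□102

The machine reaches the reject state sR and halts.

After 1 step, the tape (ignoring leading/trailing blanks) is: 102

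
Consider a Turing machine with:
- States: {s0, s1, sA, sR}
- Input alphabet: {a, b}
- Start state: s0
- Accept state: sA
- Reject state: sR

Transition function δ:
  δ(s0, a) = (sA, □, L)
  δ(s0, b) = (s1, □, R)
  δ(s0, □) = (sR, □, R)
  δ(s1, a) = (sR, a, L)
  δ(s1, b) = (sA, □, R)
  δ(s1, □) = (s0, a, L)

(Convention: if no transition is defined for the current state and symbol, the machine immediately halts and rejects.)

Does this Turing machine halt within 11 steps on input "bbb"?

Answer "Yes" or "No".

Execution trace:
Initial: [s0]bbb
Step 1: δ(s0, b) = (s1, □, R) → □[s1]bb
Step 2: δ(s1, b) = (sA, □, R) → □□[sA]b

The machine reaches the accept state sA and halts.
The machine halted after 2 steps (within the 11-step bound).

Answer: Yes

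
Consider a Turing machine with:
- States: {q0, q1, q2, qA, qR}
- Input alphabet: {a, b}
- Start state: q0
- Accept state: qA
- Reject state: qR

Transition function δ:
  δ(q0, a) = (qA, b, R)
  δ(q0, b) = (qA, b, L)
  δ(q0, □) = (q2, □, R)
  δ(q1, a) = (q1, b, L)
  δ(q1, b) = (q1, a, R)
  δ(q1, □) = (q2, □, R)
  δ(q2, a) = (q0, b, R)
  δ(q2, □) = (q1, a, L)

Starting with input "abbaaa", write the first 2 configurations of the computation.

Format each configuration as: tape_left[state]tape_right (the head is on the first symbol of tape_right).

Transitions applied:
Step 1: δ(q0, a) = (qA, b, R)

The first 2 configurations are:
[q0]abbaaa ⊢ b[qA]bbaaa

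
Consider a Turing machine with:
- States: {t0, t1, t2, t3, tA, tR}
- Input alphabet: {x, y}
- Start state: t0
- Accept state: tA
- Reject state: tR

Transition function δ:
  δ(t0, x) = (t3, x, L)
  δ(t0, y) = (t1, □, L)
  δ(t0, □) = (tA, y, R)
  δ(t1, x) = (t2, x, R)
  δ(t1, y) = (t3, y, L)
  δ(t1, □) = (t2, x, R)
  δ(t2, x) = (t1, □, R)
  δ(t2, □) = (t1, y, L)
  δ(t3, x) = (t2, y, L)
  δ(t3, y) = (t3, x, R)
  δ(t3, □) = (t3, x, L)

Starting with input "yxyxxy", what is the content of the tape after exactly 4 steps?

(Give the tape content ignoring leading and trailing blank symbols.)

Execution trace:
Initial: [t0]yxyxxy
Step 1: δ(t0, y) = (t1, □, L) → [t1]□□xyxxy
Step 2: δ(t1, □) = (t2, x, R) → x[t2]□xyxxy
Step 3: δ(t2, □) = (t1, y, L) → [t1]xyxyxxy
Step 4: δ(t1, x) = (t2, x, R) → x[t2]yxyxxy

No transition is defined for δ(t2, y). By convention the machine halts and rejects.

After 4 steps, the tape (ignoring leading/trailing blanks) is: xyxyxxy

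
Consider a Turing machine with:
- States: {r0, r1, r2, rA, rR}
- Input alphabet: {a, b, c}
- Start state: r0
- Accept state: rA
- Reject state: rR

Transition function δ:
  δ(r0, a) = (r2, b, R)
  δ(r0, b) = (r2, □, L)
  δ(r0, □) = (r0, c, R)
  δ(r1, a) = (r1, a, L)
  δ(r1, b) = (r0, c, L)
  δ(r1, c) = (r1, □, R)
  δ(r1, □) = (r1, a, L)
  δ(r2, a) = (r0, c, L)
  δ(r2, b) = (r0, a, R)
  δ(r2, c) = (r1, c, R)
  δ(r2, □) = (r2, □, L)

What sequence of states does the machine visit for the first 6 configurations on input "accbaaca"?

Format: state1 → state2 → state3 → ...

Execution trace:
Initial: [r0]accbaaca
Step 1: δ(r0, a) = (r2, b, R) → b[r2]ccbaaca
Step 2: δ(r2, c) = (r1, c, R) → bc[r1]cbaaca
Step 3: δ(r1, c) = (r1, □, R) → bc□[r1]baaca
Step 4: δ(r1, b) = (r0, c, L) → bc[r0]□caaca
Step 5: δ(r0, □) = (r0, c, R) → bcc[r0]caaca

No transition is defined for δ(r0, c). By convention the machine halts and rejects.

State sequence: r0 → r2 → r1 → r1 → r0 → r0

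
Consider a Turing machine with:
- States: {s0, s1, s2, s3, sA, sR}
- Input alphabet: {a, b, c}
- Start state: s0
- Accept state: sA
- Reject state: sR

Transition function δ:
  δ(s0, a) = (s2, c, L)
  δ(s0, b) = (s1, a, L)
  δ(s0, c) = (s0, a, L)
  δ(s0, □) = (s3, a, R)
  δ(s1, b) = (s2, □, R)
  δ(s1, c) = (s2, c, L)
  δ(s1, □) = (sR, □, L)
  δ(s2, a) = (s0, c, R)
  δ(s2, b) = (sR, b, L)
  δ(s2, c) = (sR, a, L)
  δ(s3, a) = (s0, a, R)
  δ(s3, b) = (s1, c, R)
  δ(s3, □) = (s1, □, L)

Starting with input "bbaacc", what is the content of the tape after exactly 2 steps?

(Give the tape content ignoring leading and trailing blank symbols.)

Execution trace:
Initial: [s0]bbaacc
Step 1: δ(s0, b) = (s1, a, L) → [s1]□abaacc
Step 2: δ(s1, □) = (sR, □, L) → [sR]□□abaacc

The machine reaches the reject state sR and halts.

After 2 steps, the tape (ignoring leading/trailing blanks) is: abaacc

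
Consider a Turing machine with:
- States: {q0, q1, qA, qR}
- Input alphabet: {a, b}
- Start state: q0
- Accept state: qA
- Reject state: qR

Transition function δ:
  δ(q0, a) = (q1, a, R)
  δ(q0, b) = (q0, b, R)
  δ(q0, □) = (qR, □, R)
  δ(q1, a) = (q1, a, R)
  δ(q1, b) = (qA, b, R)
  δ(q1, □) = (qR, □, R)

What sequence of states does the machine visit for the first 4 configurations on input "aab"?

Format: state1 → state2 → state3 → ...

Execution trace:
Initial: [q0]aab
Step 1: δ(q0, a) = (q1, a, R) → a[q1]ab
Step 2: δ(q1, a) = (q1, a, R) → aa[q1]b
Step 3: δ(q1, b) = (qA, b, R) → aab[qA]□

The machine reaches the accept state qA and halts.

State sequence: q0 → q1 → q1 → qA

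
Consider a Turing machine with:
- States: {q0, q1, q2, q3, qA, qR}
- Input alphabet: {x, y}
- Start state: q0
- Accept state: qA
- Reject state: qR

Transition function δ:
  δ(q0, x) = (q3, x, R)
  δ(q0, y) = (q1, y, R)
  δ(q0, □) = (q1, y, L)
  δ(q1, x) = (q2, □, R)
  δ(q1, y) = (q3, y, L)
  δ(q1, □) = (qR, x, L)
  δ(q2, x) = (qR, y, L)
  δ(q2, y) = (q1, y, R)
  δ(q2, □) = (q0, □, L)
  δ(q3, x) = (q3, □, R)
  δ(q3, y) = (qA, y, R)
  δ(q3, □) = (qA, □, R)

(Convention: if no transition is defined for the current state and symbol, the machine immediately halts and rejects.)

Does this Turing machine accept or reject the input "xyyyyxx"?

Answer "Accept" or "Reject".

Execution trace:
Initial: [q0]xyyyyxx
Step 1: δ(q0, x) = (q3, x, R) → x[q3]yyyyxx
Step 2: δ(q3, y) = (qA, y, R) → xy[qA]yyyxx

The machine reaches the accept state qA and halts.

Answer: Accept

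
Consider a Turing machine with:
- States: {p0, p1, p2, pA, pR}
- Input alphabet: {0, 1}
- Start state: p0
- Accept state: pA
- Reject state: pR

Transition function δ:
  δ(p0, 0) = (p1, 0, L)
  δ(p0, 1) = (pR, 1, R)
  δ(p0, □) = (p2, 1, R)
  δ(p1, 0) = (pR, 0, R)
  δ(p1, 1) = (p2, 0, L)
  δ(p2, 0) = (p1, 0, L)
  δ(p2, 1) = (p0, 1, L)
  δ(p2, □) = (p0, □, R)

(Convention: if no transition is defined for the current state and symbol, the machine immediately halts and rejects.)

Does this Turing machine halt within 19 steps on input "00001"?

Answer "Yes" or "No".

Execution trace:
Initial: [p0]00001
Step 1: δ(p0, 0) = (p1, 0, L) → [p1]□00001

No transition is defined for δ(p1, □). By convention the machine halts and rejects.
The machine halted after 1 step (within the 19-step bound).

Answer: Yes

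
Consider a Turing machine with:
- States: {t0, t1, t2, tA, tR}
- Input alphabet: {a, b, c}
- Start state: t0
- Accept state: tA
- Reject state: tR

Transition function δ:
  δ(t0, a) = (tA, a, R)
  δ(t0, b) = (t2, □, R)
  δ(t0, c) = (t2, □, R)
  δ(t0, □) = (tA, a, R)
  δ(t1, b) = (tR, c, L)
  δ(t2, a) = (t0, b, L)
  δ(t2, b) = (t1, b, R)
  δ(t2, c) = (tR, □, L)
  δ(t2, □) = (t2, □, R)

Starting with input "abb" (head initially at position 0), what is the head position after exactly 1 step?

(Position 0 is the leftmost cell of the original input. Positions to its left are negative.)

Execution trace (head position shown):
Step 0: [t0]abb  (head at position 0)
Step 1: move right → a[tA]bb  (head at position 1)

After 1 step, the head is at position 1.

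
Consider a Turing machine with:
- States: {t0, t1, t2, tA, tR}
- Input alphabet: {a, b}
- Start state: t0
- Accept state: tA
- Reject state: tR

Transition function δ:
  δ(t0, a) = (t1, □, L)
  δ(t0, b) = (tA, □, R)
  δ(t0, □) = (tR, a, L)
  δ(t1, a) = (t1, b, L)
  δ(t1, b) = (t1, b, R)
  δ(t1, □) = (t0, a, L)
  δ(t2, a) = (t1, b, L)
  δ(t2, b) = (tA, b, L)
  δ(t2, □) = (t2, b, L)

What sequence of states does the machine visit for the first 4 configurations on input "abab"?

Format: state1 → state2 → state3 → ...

Execution trace:
Initial: [t0]abab
Step 1: δ(t0, a) = (t1, □, L) → [t1]□□bab
Step 2: δ(t1, □) = (t0, a, L) → [t0]□a□bab
Step 3: δ(t0, □) = (tR, a, L) → [tR]□aa□bab

The machine reaches the reject state tR and halts.

State sequence: t0 → t1 → t0 → tR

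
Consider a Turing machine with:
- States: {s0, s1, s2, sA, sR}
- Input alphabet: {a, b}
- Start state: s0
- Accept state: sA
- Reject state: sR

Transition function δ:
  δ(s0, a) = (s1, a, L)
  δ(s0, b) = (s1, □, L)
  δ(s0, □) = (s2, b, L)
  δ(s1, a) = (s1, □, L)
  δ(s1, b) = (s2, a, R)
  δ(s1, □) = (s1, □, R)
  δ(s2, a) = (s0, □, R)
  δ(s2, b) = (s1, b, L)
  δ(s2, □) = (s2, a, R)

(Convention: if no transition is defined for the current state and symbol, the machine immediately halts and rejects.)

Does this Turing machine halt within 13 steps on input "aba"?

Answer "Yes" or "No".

Execution trace:
Initial: [s0]aba
Step 1: δ(s0, a) = (s1, a, L) → [s1]□aba
Step 2: δ(s1, □) = (s1, □, R) → □[s1]aba
Step 3: δ(s1, a) = (s1, □, L) → [s1]□□ba
Step 4: δ(s1, □) = (s1, □, R) → □[s1]□ba
Step 5: δ(s1, □) = (s1, □, R) → □□[s1]ba
Step 6: δ(s1, b) = (s2, a, R) → □□a[s2]a
Step 7: δ(s2, a) = (s0, □, R) → □□a□[s0]□
Step 8: δ(s0, □) = (s2, b, L) → □□a[s2]□b
Step 9: δ(s2, □) = (s2, a, R) → □□aa[s2]b
Step 10: δ(s2, b) = (s1, b, L) → □□a[s1]ab
Step 11: δ(s1, a) = (s1, □, L) → □□[s1]a□b
Step 12: δ(s1, a) = (s1, □, L) → □[s1]□□□b
Step 13: δ(s1, □) = (s1, □, R) → □□[s1]□□b

The machine has not reached a halting state after 13 steps.
The machine did not halt within the 13-step bound.

Answer: No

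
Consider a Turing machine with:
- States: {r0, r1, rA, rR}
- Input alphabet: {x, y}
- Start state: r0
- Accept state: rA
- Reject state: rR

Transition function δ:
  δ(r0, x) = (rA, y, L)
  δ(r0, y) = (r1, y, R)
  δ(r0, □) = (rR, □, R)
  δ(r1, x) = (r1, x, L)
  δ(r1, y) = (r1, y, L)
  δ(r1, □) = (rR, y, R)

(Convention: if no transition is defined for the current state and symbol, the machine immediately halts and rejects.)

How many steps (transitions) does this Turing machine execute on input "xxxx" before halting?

Execution trace:
Initial: [r0]xxxx
Step 1: δ(r0, x) = (rA, y, L) → [rA]□yxxx

The machine reaches the accept state rA and halts.

The machine executed 1 step before halting.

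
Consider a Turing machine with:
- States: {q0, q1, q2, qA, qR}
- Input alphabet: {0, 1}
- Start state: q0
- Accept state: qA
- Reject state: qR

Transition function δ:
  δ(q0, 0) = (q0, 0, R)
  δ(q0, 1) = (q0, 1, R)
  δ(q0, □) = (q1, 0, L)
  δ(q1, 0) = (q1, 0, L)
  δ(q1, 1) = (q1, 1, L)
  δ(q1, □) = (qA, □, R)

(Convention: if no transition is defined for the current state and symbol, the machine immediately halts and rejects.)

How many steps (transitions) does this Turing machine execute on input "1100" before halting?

Execution trace:
Initial: [q0]1100
Step 1: δ(q0, 1) = (q0, 1, R) → 1[q0]100
Step 2: δ(q0, 1) = (q0, 1, R) → 11[q0]00
Step 3: δ(q0, 0) = (q0, 0, R) → 110[q0]0
Step 4: δ(q0, 0) = (q0, 0, R) → 1100[q0]□
Step 5: δ(q0, □) = (q1, 0, L) → 110[q1]00
Step 6: δ(q1, 0) = (q1, 0, L) → 11[q1]000
Step 7: δ(q1, 0) = (q1, 0, L) → 1[q1]1000
Step 8: δ(q1, 1) = (q1, 1, L) → [q1]11000
Step 9: δ(q1, 1) = (q1, 1, L) → [q1]□11000
Step 10: δ(q1, □) = (qA, □, R) → □[qA]11000

The machine reaches the accept state qA and halts.

The machine executed 10 steps before halting.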